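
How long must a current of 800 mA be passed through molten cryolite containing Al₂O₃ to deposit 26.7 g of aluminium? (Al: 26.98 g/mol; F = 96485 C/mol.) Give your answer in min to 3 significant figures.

n(Al) = 26.7 / 26.98 = 0.9896 mol
Al³⁺ + 3e⁻ → Al, so n(e⁻) = 3 × 0.9896 = 2.969 mol
Q = 2.969 × 96485 = 2.865×10^5 C
t = Q / I = 2.865×10^5 / 0.800 = 3.581×10^5 s = 5970 min

5970 min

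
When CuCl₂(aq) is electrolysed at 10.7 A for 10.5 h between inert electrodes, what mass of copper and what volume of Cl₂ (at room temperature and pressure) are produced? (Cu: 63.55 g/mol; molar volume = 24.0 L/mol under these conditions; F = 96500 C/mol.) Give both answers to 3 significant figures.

Q = 10.7 × 37800 = 4.045×10^5 C; n(e⁻) = 4.045×10^5 / 96500 = 4.192 mol
Cathode: Cu²⁺ + 2e⁻ → Cu → n(Cu) = 4.192/2 = 2.096 mol → 133 g
Anode: 2Cl⁻ → Cl₂ + 2e⁻ → n(Cl₂) = 4.192/2 = 2.096 mol → 50.3 L

133 g Cu; 50.3 L Cl₂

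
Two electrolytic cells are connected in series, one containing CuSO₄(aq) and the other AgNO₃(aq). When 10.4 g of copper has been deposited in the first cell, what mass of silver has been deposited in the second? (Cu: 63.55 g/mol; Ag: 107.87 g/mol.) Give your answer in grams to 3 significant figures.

n(Cu) = 10.4 / 63.55 = 0.1637 mol
Cu²⁺ + 2e⁻ → Cu, so n(e⁻) = 2 × 0.1637 = 0.3274 mol
In series, the same 0.3274 mol of electrons flows through the second cell.
Ag⁺ + e⁻ → Ag, so n(Ag) = 0.3274 mol
m(Ag) = 0.3274 × 107.87 = 35.3 g

35.3 g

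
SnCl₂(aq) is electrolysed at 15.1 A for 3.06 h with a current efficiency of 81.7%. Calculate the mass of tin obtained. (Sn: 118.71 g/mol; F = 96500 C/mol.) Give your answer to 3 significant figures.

Q = 15.1 × 11016 = 1.663×10^5 C
n(e⁻) = 1.663×10^5 / 96500 = 1.723 mol
Sn²⁺ + 2e⁻ → Sn, so theoretical m(Sn) = 0.8615 × 118.71 = 102.3 g
Actual mass = 81.7% × 102.3 = 83.6 g

83.6 g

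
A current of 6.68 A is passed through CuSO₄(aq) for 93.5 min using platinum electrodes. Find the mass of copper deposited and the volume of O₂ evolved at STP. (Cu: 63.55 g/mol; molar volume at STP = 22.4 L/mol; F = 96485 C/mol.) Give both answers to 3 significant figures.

12.3 g Cu; 2.18 L O₂

Q = 6.68 × 5610 = 37470 C; n(e⁻) = 37470 / 96485 = 0.3884 mol
Cathode: Cu²⁺ + 2e⁻ → Cu → n(Cu) = 0.3884/2 = 0.1942 mol → 12.3 g
Anode: 2H₂O → O₂ + 4H⁺ + 4e⁻ → n(O₂) = 0.3884/4 = 0.09710 mol → 2.18 L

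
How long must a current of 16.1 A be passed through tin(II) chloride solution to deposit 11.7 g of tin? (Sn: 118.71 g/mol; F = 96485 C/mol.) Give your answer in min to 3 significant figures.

19.7 min

n(Sn) = 11.7 / 118.71 = 0.09856 mol
Sn²⁺ + 2e⁻ → Sn, so n(e⁻) = 2 × 0.09856 = 0.1971 mol
Q = 0.1971 × 96485 = 19020 C
t = Q / I = 19020 / 16.1 = 1181 s = 19.7 min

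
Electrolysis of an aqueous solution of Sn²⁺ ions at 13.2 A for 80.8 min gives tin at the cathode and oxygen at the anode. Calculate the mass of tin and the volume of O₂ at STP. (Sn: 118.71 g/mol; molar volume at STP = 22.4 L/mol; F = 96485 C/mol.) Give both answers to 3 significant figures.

39.4 g Sn; 3.71 L O₂

Q = 13.2 × 4848 = 63990 C; n(e⁻) = 63990 / 96485 = 0.6632 mol
Cathode: Sn²⁺ + 2e⁻ → Sn → n(Sn) = 0.6632/2 = 0.3316 mol → 39.4 g
Anode: 2H₂O → O₂ + 4H⁺ + 4e⁻ → n(O₂) = 0.6632/4 = 0.1658 mol → 3.71 L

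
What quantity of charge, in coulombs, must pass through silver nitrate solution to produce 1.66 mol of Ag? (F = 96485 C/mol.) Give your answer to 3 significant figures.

1.60×10^5 C

Ag⁺ + e⁻ → Ag, so n(e⁻) = 1 × 1.66 = 1.660 mol
Q = 1.660 × 96485 = 1.602×10^5 C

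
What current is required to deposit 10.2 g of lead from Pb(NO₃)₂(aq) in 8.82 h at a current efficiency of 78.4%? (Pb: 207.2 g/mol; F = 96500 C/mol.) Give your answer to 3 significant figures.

0.382 A

n(Pb) = 10.2 / 207.2 = 0.04923 mol
Pb²⁺ + 2e⁻ → Pb, so n(e⁻) = 2 × 0.04923 = 0.09846 mol
Q = 0.09846 × 96500 / 0.784 = 12120 C
I = Q / t = 12120 / 31752 s = 0.382 A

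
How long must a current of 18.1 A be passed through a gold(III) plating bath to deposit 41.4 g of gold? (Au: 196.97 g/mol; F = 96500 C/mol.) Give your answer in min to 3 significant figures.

56.0 min

n(Au) = 41.4 / 196.97 = 0.2102 mol
Au³⁺ + 3e⁻ → Au, so n(e⁻) = 3 × 0.2102 = 0.6306 mol
Q = 0.6306 × 96500 = 60850 C
t = Q / I = 60850 / 18.1 = 3362 s = 56.0 min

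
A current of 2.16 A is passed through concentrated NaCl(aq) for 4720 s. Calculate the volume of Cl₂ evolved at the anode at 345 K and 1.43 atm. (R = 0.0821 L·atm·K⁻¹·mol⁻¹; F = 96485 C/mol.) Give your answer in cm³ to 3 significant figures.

1050 cm³

Q = It = 2.16 × 4720 = 10200 C
n(e⁻) = Q/F = 10200/96485 = 0.1057 mol
2Cl⁻ → Cl₂ + 2e⁻, so n(Cl₂) = 0.1057 / 2 = 0.05285 mol
V = nRT/P = 0.05285 × 0.0821 × 345 / 1.43 = 1.047 L
= 1050 cm³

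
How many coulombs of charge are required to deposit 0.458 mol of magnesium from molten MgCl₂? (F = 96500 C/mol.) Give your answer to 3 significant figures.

Mg²⁺ + 2e⁻ → Mg, so n(e⁻) = 2 × 0.458 = 0.9160 mol
Q = 0.9160 × 96500 = 88390 C

88400 C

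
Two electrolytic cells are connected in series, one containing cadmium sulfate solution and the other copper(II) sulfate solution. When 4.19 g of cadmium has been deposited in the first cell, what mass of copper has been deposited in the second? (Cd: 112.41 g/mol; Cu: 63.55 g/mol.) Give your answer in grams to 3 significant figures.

n(Cd) = 4.19 / 112.41 = 0.03727 mol
Cd²⁺ + 2e⁻ → Cd, so n(e⁻) = 2 × 0.03727 = 0.07454 mol
Same current for the same time ⇒ same n(e⁻) = 0.07454 mol in both cells.
Cu²⁺ + 2e⁻ → Cu, so n(Cu) = 0.07454 / 2 = 0.03727 mol
m(Cu) = 0.03727 × 63.55 = 2.37 g

2.37 g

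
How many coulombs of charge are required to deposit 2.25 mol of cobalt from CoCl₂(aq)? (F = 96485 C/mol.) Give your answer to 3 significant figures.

4.34×10^5 C

Co²⁺ + 2e⁻ → Co, so n(e⁻) = 2 × 2.25 = 4.500 mol
Q = 4.500 × 96485 = 4.342×10^5 C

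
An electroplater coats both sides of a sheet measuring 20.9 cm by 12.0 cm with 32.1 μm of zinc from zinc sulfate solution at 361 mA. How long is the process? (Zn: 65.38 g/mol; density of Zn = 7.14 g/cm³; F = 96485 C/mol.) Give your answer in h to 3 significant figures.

26.1 h

Plated area = 2 × 20.9 × 12.0 = 501.6 cm²
Volume = 501.6 × 32.1×10⁻⁴ cm = 1.610 cm³
m(Zn) = 1.610 × 7.14 = 11.50 g
n(Zn) = 11.50 / 65.38 = 0.1759 mol; n(e⁻) = 2 × 0.1759 = 0.3518 mol
Q = 0.3518 × 96485 = 33940 C
t = 33940 / 0.361 = 94020 s = 26.1 h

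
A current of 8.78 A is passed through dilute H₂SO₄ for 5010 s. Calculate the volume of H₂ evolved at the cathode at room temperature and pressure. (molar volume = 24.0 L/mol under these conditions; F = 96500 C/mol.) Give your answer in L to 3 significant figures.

Q = 8.78 A × 5010 s = 43990 C
n(e⁻) = 43990 / 96500 = 0.4559 mol
2H⁺ + 2e⁻ → H₂, so n(H₂) = 0.4559 / 2 = 0.2280 mol
V = 0.2280 × 24.0 = 5.472 L

5.47 L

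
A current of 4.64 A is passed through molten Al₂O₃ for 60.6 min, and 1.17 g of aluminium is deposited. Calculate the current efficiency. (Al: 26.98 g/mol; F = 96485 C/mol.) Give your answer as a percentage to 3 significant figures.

Q = 4.64 × 3636 = 16870 C
n(e⁻) = 16870 / 96485 = 0.1748 mol
Al³⁺ + 3e⁻ → Al, so theoretical n(Al) = 0.05827 mol → 1.572 g
Efficiency = 1.17 / 1.572 = 0.7443 = 74.4%

74.4%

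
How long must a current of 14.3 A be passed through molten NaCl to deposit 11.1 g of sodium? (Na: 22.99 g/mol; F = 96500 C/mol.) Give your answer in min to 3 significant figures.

54.3 min

n(Na) = 11.1 / 22.99 = 0.4828 mol
Na⁺ + e⁻ → Na, so n(e⁻) = 0.4828 mol
Q = 0.4828 × 96500 = 46590 C
t = Q / I = 46590 / 14.3 = 3258 s = 54.3 min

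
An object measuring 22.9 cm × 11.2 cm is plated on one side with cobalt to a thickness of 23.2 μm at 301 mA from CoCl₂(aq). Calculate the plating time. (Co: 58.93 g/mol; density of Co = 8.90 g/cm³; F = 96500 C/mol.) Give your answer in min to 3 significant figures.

960 min

Plated area = 22.9 × 11.2 = 256.5 cm²
Volume = 256.5 × 23.2×10⁻⁴ cm = 0.5951 cm³
m(Co) = 0.5951 × 8.90 = 5.296 g
n(Co) = 5.296 / 58.93 = 0.08987 mol; n(e⁻) = 2 × 0.08987 = 0.1797 mol
Q = 0.1797 × 96500 = 17340 C
t = 17340 / 0.301 = 57610 s = 960 min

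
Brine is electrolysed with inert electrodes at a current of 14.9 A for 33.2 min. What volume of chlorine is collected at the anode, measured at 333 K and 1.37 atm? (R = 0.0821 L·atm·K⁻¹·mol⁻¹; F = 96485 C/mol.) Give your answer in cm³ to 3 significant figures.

Charge passed = 14.9 × 1992 = 29680 C
n(e⁻) = 29680 / 96485 = 0.3076 mol
2Cl⁻ → Cl₂ + 2e⁻, so n(Cl₂) = 0.3076 / 2 = 0.1538 mol
V = nRT/P = 0.1538 × 0.0821 × 333 / 1.37 = 3.069 L
= 3070 cm³

3070 cm³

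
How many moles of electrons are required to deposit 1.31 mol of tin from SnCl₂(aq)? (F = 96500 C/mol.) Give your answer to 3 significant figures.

Sn²⁺ + 2e⁻ → Sn, so n(e⁻) = 2 × 1.31 = 2.620 mol

2.62 mol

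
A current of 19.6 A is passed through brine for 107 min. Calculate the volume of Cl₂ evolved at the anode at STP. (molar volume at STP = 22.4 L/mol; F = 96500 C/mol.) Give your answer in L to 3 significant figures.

Q = 19.6 A × 6420 s = 1.258×10^5 C
n(e⁻) = 1.258×10^5 / 96500 = 1.304 mol
2Cl⁻ → Cl₂ + 2e⁻, so n(Cl₂) = 1.304 / 2 = 0.6520 mol
V = 0.6520 × 22.4 = 14.60 L

14.6 L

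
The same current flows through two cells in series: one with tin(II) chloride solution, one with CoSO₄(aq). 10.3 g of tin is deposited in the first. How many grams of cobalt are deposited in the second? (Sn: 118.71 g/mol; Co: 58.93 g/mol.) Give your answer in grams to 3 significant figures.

n(Sn) = 10.3 / 118.71 = 0.08677 mol
Sn²⁺ + 2e⁻ → Sn, so n(e⁻) = 2 × 0.08677 = 0.1735 mol
In series, the same 0.1735 mol of electrons flows through the second cell.
Co²⁺ + 2e⁻ → Co, so n(Co) = 0.1735 / 2 = 0.08675 mol
m(Co) = 0.08675 × 58.93 = 5.11 g

5.11 g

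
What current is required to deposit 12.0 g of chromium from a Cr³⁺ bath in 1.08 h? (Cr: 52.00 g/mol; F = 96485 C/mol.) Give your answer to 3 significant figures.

17.2 A

n(Cr) = 12.0 / 52.00 = 0.2308 mol
Cr³⁺ + 3e⁻ → Cr, so n(e⁻) = 3 × 0.2308 = 0.6924 mol
Q = 0.6924 × 96485 = 66810 C
I = Q / t = 66810 / 3888 s = 17.2 A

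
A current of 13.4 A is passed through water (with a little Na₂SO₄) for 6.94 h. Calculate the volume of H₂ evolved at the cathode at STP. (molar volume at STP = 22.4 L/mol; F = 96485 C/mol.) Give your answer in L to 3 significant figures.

38.9 L

Q = It = 13.4 × 24984 = 3.348×10^5 C
n(e⁻) = Q/F = 3.348×10^5/96485 = 3.470 mol
2H⁺ + 2e⁻ → H₂, so n(H₂) = 3.470 / 2 = 1.735 mol
V = 1.735 × 22.4 = 38.86 L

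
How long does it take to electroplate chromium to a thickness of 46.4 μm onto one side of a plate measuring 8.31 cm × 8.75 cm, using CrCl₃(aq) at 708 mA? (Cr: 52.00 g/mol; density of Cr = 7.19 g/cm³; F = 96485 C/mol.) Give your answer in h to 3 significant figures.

5.30 h

Plated area = 8.31 × 8.75 = 72.71 cm²
Volume = 72.71 × 46.4×10⁻⁴ cm = 0.3374 cm³
m(Cr) = 0.3374 × 7.19 = 2.426 g
n(Cr) = 2.426 / 52.00 = 0.04665 mol; n(e⁻) = 3 × 0.04665 = 0.1400 mol
Q = 0.1400 × 96485 = 13510 C
t = 13510 / 0.708 = 19080 s = 5.30 h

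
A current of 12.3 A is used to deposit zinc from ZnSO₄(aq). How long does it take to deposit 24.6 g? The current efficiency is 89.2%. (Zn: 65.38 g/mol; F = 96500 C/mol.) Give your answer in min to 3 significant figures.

n(Zn) = 24.6 / 65.38 = 0.3763 mol
Zn²⁺ + 2e⁻ → Zn, so n(e⁻) = 2 × 0.3763 = 0.7526 mol
Q = 0.7526 × 96500 / 0.892 = 81420 C
t = Q / I = 81420 / 12.3 = 6620 s = 110 min

110 min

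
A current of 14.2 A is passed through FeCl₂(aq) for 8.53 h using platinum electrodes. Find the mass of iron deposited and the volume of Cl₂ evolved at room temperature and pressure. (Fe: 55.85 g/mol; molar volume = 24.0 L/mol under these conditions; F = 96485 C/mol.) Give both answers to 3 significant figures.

126 g Fe; 54.2 L Cl₂

Q = 14.2 × 30708 = 4.361×10^5 C; n(e⁻) = 4.361×10^5 / 96485 = 4.520 mol
Cathode: Fe²⁺ + 2e⁻ → Fe → n(Fe) = 4.520/2 = 2.260 mol → 126 g
Anode: 2Cl⁻ → Cl₂ + 2e⁻ → n(Cl₂) = 4.520/2 = 2.260 mol → 54.2 L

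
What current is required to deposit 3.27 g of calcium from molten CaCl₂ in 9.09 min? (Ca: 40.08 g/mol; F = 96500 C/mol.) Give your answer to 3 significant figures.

n(Ca) = 3.27 / 40.08 = 0.08159 mol
Ca²⁺ + 2e⁻ → Ca, so n(e⁻) = 2 × 0.08159 = 0.1632 mol
Q = 0.1632 × 96500 = 15750 C
I = Q / t = 15750 / 545.4 s = 28.9 A

28.9 A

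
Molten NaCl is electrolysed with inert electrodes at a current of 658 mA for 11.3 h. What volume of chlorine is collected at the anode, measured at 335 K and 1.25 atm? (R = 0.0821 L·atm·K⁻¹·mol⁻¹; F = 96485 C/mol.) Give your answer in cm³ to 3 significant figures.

Q = 0.658 A × 40680 s = 26770 C
n(e⁻) = Q/F = 26770/96485 = 0.2775 mol
2Cl⁻ → Cl₂ + 2e⁻, so n(Cl₂) = 0.2775 / 2 = 0.1388 mol
V = nRT/P = 0.1388 × 0.0821 × 335 / 1.25 = 3.054 L
= 3050 cm³

3050 cm³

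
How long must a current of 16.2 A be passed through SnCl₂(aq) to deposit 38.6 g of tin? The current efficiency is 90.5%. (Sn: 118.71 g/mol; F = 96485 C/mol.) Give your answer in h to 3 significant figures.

n(Sn) = 38.6 / 118.71 = 0.3252 mol
Sn²⁺ + 2e⁻ → Sn, so n(e⁻) = 2 × 0.3252 = 0.6504 mol
Q = 0.6504 × 96485 / 0.905 = 69340 C
t = Q / I = 69340 / 16.2 = 4280 s = 1.19 h

1.19 h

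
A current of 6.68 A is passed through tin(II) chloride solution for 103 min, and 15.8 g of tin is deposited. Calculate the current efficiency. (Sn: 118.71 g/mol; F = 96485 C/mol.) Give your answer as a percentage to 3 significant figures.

62.2%

Q = 6.68 × 6180 = 41280 C
n(e⁻) = 41280 / 96485 = 0.4278 mol
Sn²⁺ + 2e⁻ → Sn, so theoretical n(Sn) = 0.2139 mol → 25.39 g
Efficiency = 15.8 / 25.39 = 0.6223 = 62.2%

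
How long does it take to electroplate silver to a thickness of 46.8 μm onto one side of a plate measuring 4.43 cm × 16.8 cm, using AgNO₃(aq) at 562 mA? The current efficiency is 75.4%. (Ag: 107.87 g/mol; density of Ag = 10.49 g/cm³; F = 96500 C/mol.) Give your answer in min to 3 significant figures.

129 min

Plated area = 4.43 × 16.8 = 74.42 cm²
Volume = 74.42 × 46.8×10⁻⁴ cm = 0.3483 cm³
m(Ag) = 0.3483 × 10.49 = 3.654 g
n(Ag) = 3.654 / 107.87 = 0.03387 mol; n(e⁻) = 0.03387 mol
Q = 0.03387 × 96500 / 0.754 = 4335 C
t = 4335 / 0.562 = 7714 s = 129 min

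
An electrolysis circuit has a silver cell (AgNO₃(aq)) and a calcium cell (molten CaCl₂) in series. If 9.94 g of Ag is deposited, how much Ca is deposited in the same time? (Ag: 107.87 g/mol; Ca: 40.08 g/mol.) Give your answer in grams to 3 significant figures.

1.85 g

n(Ag) = 9.94 / 107.87 = 0.09215 mol
Ag⁺ + e⁻ → Ag, so n(e⁻) = 0.09215 mol
Since the cells are in series, n(e⁻) in the Ca cell is also 0.09215 mol.
Ca²⁺ + 2e⁻ → Ca, so n(Ca) = 0.09215 / 2 = 0.04608 mol
m(Ca) = 0.04608 × 40.08 = 1.85 g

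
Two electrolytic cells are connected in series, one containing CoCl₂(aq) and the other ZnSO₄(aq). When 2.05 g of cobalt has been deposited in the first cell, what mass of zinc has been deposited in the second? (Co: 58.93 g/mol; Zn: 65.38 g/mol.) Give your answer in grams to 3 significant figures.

n(Co) = 2.05 / 58.93 = 0.03479 mol
Co²⁺ + 2e⁻ → Co, so n(e⁻) = 2 × 0.03479 = 0.06958 mol
In series, the same 0.06958 mol of electrons flows through the second cell.
Zn²⁺ + 2e⁻ → Zn, so n(Zn) = 0.06958 / 2 = 0.03479 mol
m(Zn) = 0.03479 × 65.38 = 2.27 g

2.27 g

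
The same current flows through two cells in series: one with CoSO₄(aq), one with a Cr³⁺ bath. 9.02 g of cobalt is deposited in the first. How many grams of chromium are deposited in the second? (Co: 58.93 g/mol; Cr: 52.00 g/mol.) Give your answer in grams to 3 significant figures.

n(Co) = 9.02 / 58.93 = 0.1531 mol
Co²⁺ + 2e⁻ → Co, so n(e⁻) = 2 × 0.1531 = 0.3062 mol
In series, the same 0.3062 mol of electrons flows through the second cell.
Cr³⁺ + 3e⁻ → Cr, so n(Cr) = 0.3062 / 3 = 0.1021 mol
m(Cr) = 0.1021 × 52.00 = 5.31 g

5.31 g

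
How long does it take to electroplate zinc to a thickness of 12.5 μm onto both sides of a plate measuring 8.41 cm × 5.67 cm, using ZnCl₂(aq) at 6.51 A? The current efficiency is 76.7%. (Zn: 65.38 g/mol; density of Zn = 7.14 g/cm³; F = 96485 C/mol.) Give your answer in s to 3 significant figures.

503 s

Plated area = 2 × 8.41 × 5.67 = 95.37 cm²
Volume = 95.37 × 12.5×10⁻⁴ cm = 0.1192 cm³
m(Zn) = 0.1192 × 7.14 = 0.8511 g
n(Zn) = 0.8511 / 65.38 = 0.01302 mol; n(e⁻) = 2 × 0.01302 = 0.02604 mol
Q = 0.02604 × 96485 / 0.767 = 3276 C
t = 3276 / 6.51 = 503.2 s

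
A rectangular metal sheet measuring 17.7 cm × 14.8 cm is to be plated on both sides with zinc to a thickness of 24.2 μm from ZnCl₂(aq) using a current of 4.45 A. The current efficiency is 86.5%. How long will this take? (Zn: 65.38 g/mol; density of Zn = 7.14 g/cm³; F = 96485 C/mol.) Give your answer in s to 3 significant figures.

Plated area = 2 × 17.7 × 14.8 = 523.9 cm²
Volume = 523.9 × 24.2×10⁻⁴ cm = 1.268 cm³
m(Zn) = 1.268 × 7.14 = 9.054 g
n(Zn) = 9.054 / 65.38 = 0.1385 mol; n(e⁻) = 2 × 0.1385 = 0.2770 mol
Q = 0.2770 × 96485 / 0.865 = 30900 C
t = 30900 / 4.45 = 6944 s

6940 s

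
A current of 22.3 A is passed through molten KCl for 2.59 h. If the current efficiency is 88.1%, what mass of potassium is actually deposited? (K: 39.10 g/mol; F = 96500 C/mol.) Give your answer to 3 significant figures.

Q = 22.3 × 9324 = 2.079×10^5 C
n(e⁻) = 2.079×10^5 / 96500 = 2.154 mol
K⁺ + e⁻ → K, so theoretical m(K) = 2.154 × 39.10 = 84.22 g
Actual mass = 88.1% × 84.22 = 74.2 g

74.2 g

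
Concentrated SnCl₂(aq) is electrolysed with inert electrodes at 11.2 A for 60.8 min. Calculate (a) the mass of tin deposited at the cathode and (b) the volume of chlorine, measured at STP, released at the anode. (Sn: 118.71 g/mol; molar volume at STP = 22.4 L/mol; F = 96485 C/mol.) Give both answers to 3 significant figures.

25.1 g Sn; 4.74 L Cl₂

Q = 11.2 × 3648 = 40860 C; n(e⁻) = 40860 / 96485 = 0.4235 mol
Cathode: Sn²⁺ + 2e⁻ → Sn → n(Sn) = 0.4235/2 = 0.2118 mol → 25.1 g
Anode: 2Cl⁻ → Cl₂ + 2e⁻ → n(Cl₂) = 0.4235/2 = 0.2118 mol → 4.74 L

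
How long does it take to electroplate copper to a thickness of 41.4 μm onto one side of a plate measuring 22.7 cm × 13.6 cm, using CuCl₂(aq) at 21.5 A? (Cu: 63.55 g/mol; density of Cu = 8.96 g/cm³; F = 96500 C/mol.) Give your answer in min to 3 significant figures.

27.0 min

Plated area = 22.7 × 13.6 = 308.7 cm²
Volume = 308.7 × 41.4×10⁻⁴ cm = 1.278 cm³
m(Cu) = 1.278 × 8.96 = 11.45 g
n(Cu) = 11.45 / 63.55 = 0.1802 mol; n(e⁻) = 2 × 0.1802 = 0.3604 mol
Q = 0.3604 × 96500 = 34780 C
t = 34780 / 21.5 = 1618 s = 27.0 min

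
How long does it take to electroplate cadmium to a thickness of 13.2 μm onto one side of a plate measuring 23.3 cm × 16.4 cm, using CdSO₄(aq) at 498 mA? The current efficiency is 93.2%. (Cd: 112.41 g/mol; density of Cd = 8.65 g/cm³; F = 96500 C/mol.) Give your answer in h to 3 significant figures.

Plated area = 23.3 × 16.4 = 382.1 cm²
Volume = 382.1 × 13.2×10⁻⁴ cm = 0.5044 cm³
m(Cd) = 0.5044 × 8.65 = 4.363 g
n(Cd) = 4.363 / 112.41 = 0.03881 mol; n(e⁻) = 2 × 0.03881 = 0.07762 mol
Q = 0.07762 × 96500 / 0.932 = 8037 C
t = 8037 / 0.498 = 16140 s = 4.48 h

4.48 h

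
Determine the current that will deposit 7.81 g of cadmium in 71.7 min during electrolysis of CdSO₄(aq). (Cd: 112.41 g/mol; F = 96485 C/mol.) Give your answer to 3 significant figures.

3.12 A

n(Cd) = 7.81 / 112.41 = 0.06948 mol
Cd²⁺ + 2e⁻ → Cd, so n(e⁻) = 2 × 0.06948 = 0.1390 mol
Q = 0.1390 × 96485 = 13410 C
I = Q / t = 13410 / 4302 s = 3.12 A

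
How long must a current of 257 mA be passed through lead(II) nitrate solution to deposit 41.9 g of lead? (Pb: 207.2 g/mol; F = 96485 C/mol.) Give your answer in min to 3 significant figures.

2530 min

n(Pb) = 41.9 / 207.2 = 0.2022 mol
Pb²⁺ + 2e⁻ → Pb, so n(e⁻) = 2 × 0.2022 = 0.4044 mol
Q = 0.4044 × 96485 = 39020 C
t = Q / I = 39020 / 0.257 = 1.518×10^5 s = 2530 min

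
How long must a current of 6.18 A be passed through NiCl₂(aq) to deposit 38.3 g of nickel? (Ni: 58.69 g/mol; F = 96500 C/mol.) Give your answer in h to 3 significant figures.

n(Ni) = 38.3 / 58.69 = 0.6526 mol
Ni²⁺ + 2e⁻ → Ni, so n(e⁻) = 2 × 0.6526 = 1.305 mol
Q = 1.305 × 96500 = 1.259×10^5 C
t = Q / I = 1.259×10^5 / 6.18 = 20370 s = 5.66 h

5.66 h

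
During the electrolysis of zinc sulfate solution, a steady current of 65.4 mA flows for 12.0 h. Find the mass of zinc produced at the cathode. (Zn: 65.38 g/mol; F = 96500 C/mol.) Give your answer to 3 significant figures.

Q = 0.0654 A × 43200 s = 2825 C
Moles of electrons = 2825 / 96500 = 0.02927 mol
Zn²⁺ + 2e⁻ → Zn, so n(Zn) = 0.02927 / 2 = 0.01464 mol
m = 0.01464 × 65.38 = 0.957 g

0.957 g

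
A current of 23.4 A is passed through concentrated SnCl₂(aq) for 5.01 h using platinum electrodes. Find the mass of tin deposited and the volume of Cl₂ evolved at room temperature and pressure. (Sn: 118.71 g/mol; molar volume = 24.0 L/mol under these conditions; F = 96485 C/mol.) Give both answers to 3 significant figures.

Q = 23.4 × 18036 = 4.220×10^5 C; n(e⁻) = 4.220×10^5 / 96485 = 4.374 mol
Cathode: Sn²⁺ + 2e⁻ → Sn → n(Sn) = 4.374/2 = 2.187 mol → 260 g
Anode: 2Cl⁻ → Cl₂ + 2e⁻ → n(Cl₂) = 4.374/2 = 2.187 mol → 52.5 L

260 g Sn; 52.5 L Cl₂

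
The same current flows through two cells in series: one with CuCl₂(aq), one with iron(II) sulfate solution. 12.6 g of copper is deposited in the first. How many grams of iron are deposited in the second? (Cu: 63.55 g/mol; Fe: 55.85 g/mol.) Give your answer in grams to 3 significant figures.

11.1 g

n(Cu) = 12.6 / 63.55 = 0.1983 mol
Cu²⁺ + 2e⁻ → Cu, so n(e⁻) = 2 × 0.1983 = 0.3966 mol
In series, the same 0.3966 mol of electrons flows through the second cell.
Fe²⁺ + 2e⁻ → Fe, so n(Fe) = 0.3966 / 2 = 0.1983 mol
m(Fe) = 0.1983 × 55.85 = 11.1 g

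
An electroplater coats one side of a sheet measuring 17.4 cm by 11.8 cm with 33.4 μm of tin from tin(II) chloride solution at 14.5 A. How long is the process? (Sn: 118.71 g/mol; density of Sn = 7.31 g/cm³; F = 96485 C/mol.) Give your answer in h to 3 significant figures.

Plated area = 17.4 × 11.8 = 205.3 cm²
Volume = 205.3 × 33.4×10⁻⁴ cm = 0.6857 cm³
m(Sn) = 0.6857 × 7.31 = 5.012 g
n(Sn) = 5.012 / 118.71 = 0.04222 mol; n(e⁻) = 2 × 0.04222 = 0.08444 mol
Q = 0.08444 × 96485 = 8147 C
t = 8147 / 14.5 = 561.9 s = 0.156 h

0.156 h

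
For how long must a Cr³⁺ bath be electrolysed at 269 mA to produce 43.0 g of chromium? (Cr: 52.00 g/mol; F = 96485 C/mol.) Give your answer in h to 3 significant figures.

247 h

n(Cr) = 43.0 / 52.00 = 0.8269 mol
Cr³⁺ + 3e⁻ → Cr, so n(e⁻) = 3 × 0.8269 = 2.481 mol
Q = 2.481 × 96485 = 2.394×10^5 C
t = Q / I = 2.394×10^5 / 0.269 = 8.900×10^5 s = 247 h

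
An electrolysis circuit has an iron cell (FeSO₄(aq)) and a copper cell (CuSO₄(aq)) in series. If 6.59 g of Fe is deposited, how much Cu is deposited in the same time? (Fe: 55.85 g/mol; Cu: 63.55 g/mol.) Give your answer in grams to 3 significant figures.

n(Fe) = 6.59 / 55.85 = 0.1180 mol
Fe²⁺ + 2e⁻ → Fe, so n(e⁻) = 2 × 0.1180 = 0.2360 mol
Same current for the same time ⇒ same n(e⁻) = 0.2360 mol in both cells.
Cu²⁺ + 2e⁻ → Cu, so n(Cu) = 0.2360 / 2 = 0.1180 mol
m(Cu) = 0.1180 × 63.55 = 7.50 g

7.50 g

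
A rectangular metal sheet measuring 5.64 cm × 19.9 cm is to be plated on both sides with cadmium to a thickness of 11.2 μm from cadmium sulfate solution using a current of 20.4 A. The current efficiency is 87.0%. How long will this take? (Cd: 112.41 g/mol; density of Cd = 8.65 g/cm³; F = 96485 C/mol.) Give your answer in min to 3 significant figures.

3.51 min

Plated area = 2 × 5.64 × 19.9 = 224.5 cm²
Volume = 224.5 × 11.2×10⁻⁴ cm = 0.2514 cm³
m(Cd) = 0.2514 × 8.65 = 2.175 g
n(Cd) = 2.175 / 112.41 = 0.01935 mol; n(e⁻) = 2 × 0.01935 = 0.03870 mol
Q = 0.03870 × 96485 / 0.870 = 4292 C
t = 4292 / 20.4 = 210.4 s = 3.51 min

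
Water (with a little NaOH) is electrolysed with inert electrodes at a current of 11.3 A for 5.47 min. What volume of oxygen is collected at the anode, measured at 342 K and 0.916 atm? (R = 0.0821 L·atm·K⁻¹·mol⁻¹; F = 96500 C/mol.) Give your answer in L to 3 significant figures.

0.295 L

Q = It = 11.3 × 328.2 = 3709 C
Moles of electrons = 3709 / 96500 = 0.03844 mol
2H₂O → O₂ + 4H⁺ + 4e⁻, so n(O₂) = 0.03844 / 4 = 0.009610 mol
V = nRT/P = 0.009610 × 0.0821 × 342 / 0.916 = 0.2946 L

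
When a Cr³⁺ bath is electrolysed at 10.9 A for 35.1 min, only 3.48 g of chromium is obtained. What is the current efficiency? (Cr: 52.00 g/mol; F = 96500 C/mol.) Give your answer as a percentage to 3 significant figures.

84.4%

Q = 10.9 × 2106 = 22960 C
n(e⁻) = 22960 / 96500 = 0.2379 mol
Cr³⁺ + 3e⁻ → Cr, so theoretical n(Cr) = 0.07930 mol → 4.124 g
Efficiency = 3.48 / 4.124 = 0.8438 = 84.4%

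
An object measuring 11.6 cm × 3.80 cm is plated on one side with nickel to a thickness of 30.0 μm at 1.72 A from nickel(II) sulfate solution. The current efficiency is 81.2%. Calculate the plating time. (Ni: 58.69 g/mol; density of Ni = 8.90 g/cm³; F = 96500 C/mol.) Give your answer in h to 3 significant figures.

0.770 h

Plated area = 11.6 × 3.80 = 44.08 cm²
Volume = 44.08 × 30.0×10⁻⁴ cm = 0.1322 cm³
m(Ni) = 0.1322 × 8.90 = 1.177 g
n(Ni) = 1.177 / 58.69 = 0.02005 mol; n(e⁻) = 2 × 0.02005 = 0.04010 mol
Q = 0.04010 × 96500 / 0.812 = 4766 C
t = 4766 / 1.72 = 2771 s = 0.770 h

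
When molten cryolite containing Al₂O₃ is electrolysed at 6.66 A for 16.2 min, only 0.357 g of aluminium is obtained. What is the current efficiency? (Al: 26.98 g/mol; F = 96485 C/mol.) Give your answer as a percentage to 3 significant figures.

59.2%

Q = 6.66 × 972 = 6474 C
n(e⁻) = 6474 / 96485 = 0.06710 mol
Al³⁺ + 3e⁻ → Al, so theoretical n(Al) = 0.02237 mol → 0.6035 g
Efficiency = 0.357 / 0.6035 = 0.5915 = 59.2%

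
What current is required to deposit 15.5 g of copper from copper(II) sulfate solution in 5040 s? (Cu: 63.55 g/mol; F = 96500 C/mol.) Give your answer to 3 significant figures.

9.34 A

n(Cu) = 15.5 / 63.55 = 0.2439 mol
Cu²⁺ + 2e⁻ → Cu, so n(e⁻) = 2 × 0.2439 = 0.4878 mol
Q = 0.4878 × 96500 = 47070 C
I = Q / t = 47070 / 5040 s = 9.34 A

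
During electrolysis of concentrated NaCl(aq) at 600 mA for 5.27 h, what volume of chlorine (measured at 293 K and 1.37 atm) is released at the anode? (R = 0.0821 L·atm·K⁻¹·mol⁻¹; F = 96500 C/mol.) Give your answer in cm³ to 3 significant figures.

Charge passed = 0.600 × 18972 = 11380 C
Moles of electrons = 11380 / 96500 = 0.1179 mol
2Cl⁻ → Cl₂ + 2e⁻, so n(Cl₂) = 0.1179 / 2 = 0.05895 mol
V = nRT/P = 0.05895 × 0.0821 × 293 / 1.37 = 1.035 L
= 1040 cm³

1040 cm³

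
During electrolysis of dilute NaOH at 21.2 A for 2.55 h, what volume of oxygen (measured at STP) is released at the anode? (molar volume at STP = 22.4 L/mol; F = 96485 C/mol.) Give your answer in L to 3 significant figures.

Q = 21.2 A × 9180 s = 1.946×10^5 C
Moles of electrons = 1.946×10^5 / 96485 = 2.017 mol
2H₂O → O₂ + 4H⁺ + 4e⁻, so n(O₂) = 2.017 / 4 = 0.5043 mol
V = 0.5043 × 22.4 = 11.30 L

11.3 L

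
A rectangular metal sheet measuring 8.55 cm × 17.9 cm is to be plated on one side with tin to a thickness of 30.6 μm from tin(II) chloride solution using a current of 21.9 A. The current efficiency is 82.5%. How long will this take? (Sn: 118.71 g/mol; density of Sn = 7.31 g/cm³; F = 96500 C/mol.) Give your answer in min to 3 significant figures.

Plated area = 8.55 × 17.9 = 153.0 cm²
Volume = 153.0 × 30.6×10⁻⁴ cm = 0.4682 cm³
m(Sn) = 0.4682 × 7.31 = 3.423 g
n(Sn) = 3.423 / 118.71 = 0.02883 mol; n(e⁻) = 2 × 0.02883 = 0.05766 mol
Q = 0.05766 × 96500 / 0.825 = 6744 C
t = 6744 / 21.9 = 307.9 s = 5.13 min

5.13 min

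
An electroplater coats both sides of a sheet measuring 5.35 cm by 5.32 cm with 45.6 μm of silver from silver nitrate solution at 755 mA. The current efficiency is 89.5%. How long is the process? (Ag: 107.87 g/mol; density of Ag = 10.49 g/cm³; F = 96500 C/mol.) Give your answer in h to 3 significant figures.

Plated area = 2 × 5.35 × 5.32 = 56.92 cm²
Volume = 56.92 × 45.6×10⁻⁴ cm = 0.2596 cm³
m(Ag) = 0.2596 × 10.49 = 2.723 g
n(Ag) = 2.723 / 107.87 = 0.02524 mol; n(e⁻) = 0.02524 mol
Q = 0.02524 × 96500 / 0.895 = 2721 C
t = 2721 / 0.755 = 3604 s = 1.00 h

1.00 h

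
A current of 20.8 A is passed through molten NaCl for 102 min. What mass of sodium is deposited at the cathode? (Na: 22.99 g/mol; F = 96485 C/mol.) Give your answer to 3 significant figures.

30.3 g

Q = 20.8 A × 6120 s = 1.273×10^5 C
n(e⁻) = Q/F = 1.273×10^5/96485 = 1.319 mol
Na⁺ + e⁻ → Na, so n(Na) = 1.319 mol
m = 1.319 × 22.99 = 30.3 g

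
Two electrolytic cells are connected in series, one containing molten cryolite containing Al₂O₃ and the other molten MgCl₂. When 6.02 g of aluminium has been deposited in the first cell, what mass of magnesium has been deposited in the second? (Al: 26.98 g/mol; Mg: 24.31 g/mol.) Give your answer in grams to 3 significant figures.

n(Al) = 6.02 / 26.98 = 0.2231 mol
Al³⁺ + 3e⁻ → Al, so n(e⁻) = 3 × 0.2231 = 0.6693 mol
Since the cells are in series, n(e⁻) in the Mg cell is also 0.6693 mol.
Mg²⁺ + 2e⁻ → Mg, so n(Mg) = 0.6693 / 2 = 0.3347 mol
m(Mg) = 0.3347 × 24.31 = 8.14 g

8.14 g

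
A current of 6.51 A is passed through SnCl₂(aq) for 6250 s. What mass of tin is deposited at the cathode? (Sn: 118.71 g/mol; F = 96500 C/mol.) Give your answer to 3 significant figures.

Q = 6.51 A × 6250 s = 40690 C
Moles of electrons = 40690 / 96500 = 0.4217 mol
Sn²⁺ + 2e⁻ → Sn, so n(Sn) = 0.4217 / 2 = 0.2109 mol
m = 0.2109 × 118.71 = 25.0 g

25.0 g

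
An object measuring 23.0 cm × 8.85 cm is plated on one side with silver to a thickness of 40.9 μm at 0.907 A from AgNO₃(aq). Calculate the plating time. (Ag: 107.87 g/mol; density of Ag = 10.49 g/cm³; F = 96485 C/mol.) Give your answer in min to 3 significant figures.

144 min

Plated area = 23.0 × 8.85 = 203.6 cm²
Volume = 203.6 × 40.9×10⁻⁴ cm = 0.8327 cm³
m(Ag) = 0.8327 × 10.49 = 8.735 g
n(Ag) = 8.735 / 107.87 = 0.08098 mol; n(e⁻) = 0.08098 mol
Q = 0.08098 × 96485 = 7813 C
t = 7813 / 0.907 = 8614 s = 144 min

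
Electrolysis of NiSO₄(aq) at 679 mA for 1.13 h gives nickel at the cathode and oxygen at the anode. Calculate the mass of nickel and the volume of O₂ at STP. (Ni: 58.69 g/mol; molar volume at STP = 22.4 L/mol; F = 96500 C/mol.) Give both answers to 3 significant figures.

Q = 0.679 × 4068 = 2762 C; n(e⁻) = 2762 / 96500 = 0.02862 mol
Cathode: Ni²⁺ + 2e⁻ → Ni → n(Ni) = 0.02862/2 = 0.01431 mol → 0.840 g
Anode: 2H₂O → O₂ + 4H⁺ + 4e⁻ → n(O₂) = 0.02862/4 = 0.007155 mol → 0.160 L

0.840 g Ni; 0.160 L O₂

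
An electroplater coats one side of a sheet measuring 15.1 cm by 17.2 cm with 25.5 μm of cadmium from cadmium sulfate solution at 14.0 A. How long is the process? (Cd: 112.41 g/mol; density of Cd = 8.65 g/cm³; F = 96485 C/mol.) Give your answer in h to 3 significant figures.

Plated area = 15.1 × 17.2 = 259.7 cm²
Volume = 259.7 × 25.5×10⁻⁴ cm = 0.6622 cm³
m(Cd) = 0.6622 × 8.65 = 5.728 g
n(Cd) = 5.728 / 112.41 = 0.05096 mol; n(e⁻) = 2 × 0.05096 = 0.1019 mol
Q = 0.1019 × 96485 = 9832 C
t = 9832 / 14.0 = 702.3 s = 0.195 h

0.195 h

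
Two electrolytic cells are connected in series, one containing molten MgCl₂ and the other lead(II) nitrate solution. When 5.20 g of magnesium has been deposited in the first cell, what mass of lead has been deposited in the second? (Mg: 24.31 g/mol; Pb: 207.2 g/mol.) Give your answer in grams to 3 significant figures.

44.3 g

n(Mg) = 5.20 / 24.31 = 0.2139 mol
Mg²⁺ + 2e⁻ → Mg, so n(e⁻) = 2 × 0.2139 = 0.4278 mol
Since the cells are in series, n(e⁻) in the Pb cell is also 0.4278 mol.
Pb²⁺ + 2e⁻ → Pb, so n(Pb) = 0.4278 / 2 = 0.2139 mol
m(Pb) = 0.2139 × 207.2 = 44.3 g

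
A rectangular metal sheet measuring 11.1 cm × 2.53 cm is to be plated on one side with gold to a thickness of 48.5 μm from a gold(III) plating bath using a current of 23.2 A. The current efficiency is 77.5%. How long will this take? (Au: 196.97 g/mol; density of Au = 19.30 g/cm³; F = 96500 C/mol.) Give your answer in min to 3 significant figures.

3.58 min

Plated area = 11.1 × 2.53 = 28.08 cm²
Volume = 28.08 × 48.5×10⁻⁴ cm = 0.1362 cm³
m(Au) = 0.1362 × 19.30 = 2.629 g
n(Au) = 2.629 / 196.97 = 0.01335 mol; n(e⁻) = 3 × 0.01335 = 0.04005 mol
Q = 0.04005 × 96500 / 0.775 = 4987 C
t = 4987 / 23.2 = 215.0 s = 3.58 min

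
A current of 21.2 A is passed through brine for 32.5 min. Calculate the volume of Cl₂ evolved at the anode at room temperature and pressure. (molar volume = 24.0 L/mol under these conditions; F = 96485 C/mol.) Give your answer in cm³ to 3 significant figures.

Q = 21.2 A × 1950 s = 41340 C
n(e⁻) = Q/F = 41340/96485 = 0.4285 mol
2Cl⁻ → Cl₂ + 2e⁻, so n(Cl₂) = 0.4285 / 2 = 0.2143 mol
V = 0.2143 × 24.0 = 5.143 L
= 5140 cm³

5140 cm³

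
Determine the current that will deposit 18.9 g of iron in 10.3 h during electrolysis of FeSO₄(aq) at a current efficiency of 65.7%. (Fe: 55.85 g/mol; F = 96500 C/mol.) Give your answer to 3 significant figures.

n(Fe) = 18.9 / 55.85 = 0.3384 mol
Fe²⁺ + 2e⁻ → Fe, so n(e⁻) = 2 × 0.3384 = 0.6768 mol
Q = 0.6768 × 96500 / 0.657 = 99410 C
I = Q / t = 99410 / 37080 s = 2.68 A

2.68 A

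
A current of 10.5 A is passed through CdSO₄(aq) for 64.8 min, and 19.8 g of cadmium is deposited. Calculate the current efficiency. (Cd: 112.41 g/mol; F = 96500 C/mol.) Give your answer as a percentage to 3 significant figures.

83.3%

Q = 10.5 × 3888 = 40820 C
n(e⁻) = 40820 / 96500 = 0.4230 mol
Cd²⁺ + 2e⁻ → Cd, so theoretical n(Cd) = 0.2115 mol → 23.77 g
Efficiency = 19.8 / 23.77 = 0.8330 = 83.3%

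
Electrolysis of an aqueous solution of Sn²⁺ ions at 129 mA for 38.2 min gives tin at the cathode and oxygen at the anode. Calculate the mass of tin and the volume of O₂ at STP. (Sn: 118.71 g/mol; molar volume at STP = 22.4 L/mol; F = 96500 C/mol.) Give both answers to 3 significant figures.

Q = 0.129 × 2292 = 295.7 C; n(e⁻) = 295.7 / 96500 = 0.003064 mol
Cathode: Sn²⁺ + 2e⁻ → Sn → n(Sn) = 0.003064/2 = 0.001532 mol → 0.182 g
Anode: 2H₂O → O₂ + 4H⁺ + 4e⁻ → n(O₂) = 0.003064/4 = 7.660×10^-4 mol → 0.0172 L

0.182 g Sn; 0.0172 L O₂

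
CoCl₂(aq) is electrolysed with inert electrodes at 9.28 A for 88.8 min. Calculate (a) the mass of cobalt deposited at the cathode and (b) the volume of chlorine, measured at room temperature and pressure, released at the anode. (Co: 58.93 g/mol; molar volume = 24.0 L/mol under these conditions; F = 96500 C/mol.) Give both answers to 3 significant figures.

15.1 g Co; 6.15 L Cl₂

Q = 9.28 × 5328 = 49440 C; n(e⁻) = 49440 / 96500 = 0.5123 mol
Cathode: Co²⁺ + 2e⁻ → Co → n(Co) = 0.5123/2 = 0.2562 mol → 15.1 g
Anode: 2Cl⁻ → Cl₂ + 2e⁻ → n(Cl₂) = 0.5123/2 = 0.2562 mol → 6.15 L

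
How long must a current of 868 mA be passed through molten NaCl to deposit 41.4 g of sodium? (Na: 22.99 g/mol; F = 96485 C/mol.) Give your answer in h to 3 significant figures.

n(Na) = 41.4 / 22.99 = 1.801 mol
Na⁺ + e⁻ → Na, so n(e⁻) = 1.801 mol
Q = 1.801 × 96485 = 1.738×10^5 C
t = Q / I = 1.738×10^5 / 0.868 = 2.002×10^5 s = 55.6 h

55.6 h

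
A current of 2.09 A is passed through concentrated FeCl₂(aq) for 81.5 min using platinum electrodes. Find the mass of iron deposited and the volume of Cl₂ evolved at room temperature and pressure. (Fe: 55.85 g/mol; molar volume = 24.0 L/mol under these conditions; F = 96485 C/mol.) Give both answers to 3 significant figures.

2.96 g Fe; 1.27 L Cl₂

Q = 2.09 × 4890 = 10220 C; n(e⁻) = 10220 / 96485 = 0.1059 mol
Cathode: Fe²⁺ + 2e⁻ → Fe → n(Fe) = 0.1059/2 = 0.05295 mol → 2.96 g
Anode: 2Cl⁻ → Cl₂ + 2e⁻ → n(Cl₂) = 0.1059/2 = 0.05295 mol → 1.27 L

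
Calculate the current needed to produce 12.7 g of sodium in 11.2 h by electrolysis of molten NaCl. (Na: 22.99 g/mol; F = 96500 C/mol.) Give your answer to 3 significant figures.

n(Na) = 12.7 / 22.99 = 0.5524 mol
Na⁺ + e⁻ → Na, so n(e⁻) = 0.5524 mol
Q = 0.5524 × 96500 = 53310 C
I = Q / t = 53310 / 40320 s = 1.32 A

1.32 A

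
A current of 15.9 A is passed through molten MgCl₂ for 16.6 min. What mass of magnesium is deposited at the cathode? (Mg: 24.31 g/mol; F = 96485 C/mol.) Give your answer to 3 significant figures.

Q = 15.9 A × 996 s = 15840 C
n(e⁻) = Q/F = 15840/96485 = 0.1642 mol
Mg²⁺ + 2e⁻ → Mg, so n(Mg) = 0.1642 / 2 = 0.08210 mol
m = 0.08210 × 24.31 = 2.00 g

2.00 g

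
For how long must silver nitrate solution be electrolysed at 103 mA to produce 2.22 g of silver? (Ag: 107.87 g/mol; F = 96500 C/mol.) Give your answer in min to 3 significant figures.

321 min

n(Ag) = 2.22 / 107.87 = 0.02058 mol
Ag⁺ + e⁻ → Ag, so n(e⁻) = 0.02058 mol
Q = 0.02058 × 96500 = 1986 C
t = Q / I = 1986 / 0.103 = 19280 s = 321 min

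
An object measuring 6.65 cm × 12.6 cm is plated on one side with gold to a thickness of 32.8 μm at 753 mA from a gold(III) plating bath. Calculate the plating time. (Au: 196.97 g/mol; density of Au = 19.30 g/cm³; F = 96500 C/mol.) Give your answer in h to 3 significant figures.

Plated area = 6.65 × 12.6 = 83.79 cm²
Volume = 83.79 × 32.8×10⁻⁴ cm = 0.2748 cm³
m(Au) = 0.2748 × 19.30 = 5.304 g
n(Au) = 5.304 / 196.97 = 0.02693 mol; n(e⁻) = 3 × 0.02693 = 0.08079 mol
Q = 0.08079 × 96500 = 7796 C
t = 7796 / 0.753 = 10350 s = 2.88 h

2.88 h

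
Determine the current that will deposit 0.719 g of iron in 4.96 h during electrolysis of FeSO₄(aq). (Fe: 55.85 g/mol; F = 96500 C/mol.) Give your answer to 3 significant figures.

n(Fe) = 0.719 / 55.85 = 0.01287 mol
Fe²⁺ + 2e⁻ → Fe, so n(e⁻) = 2 × 0.01287 = 0.02574 mol
Q = 0.02574 × 96500 = 2484 C
I = Q / t = 2484 / 17856 s = 0.139 A

0.139 A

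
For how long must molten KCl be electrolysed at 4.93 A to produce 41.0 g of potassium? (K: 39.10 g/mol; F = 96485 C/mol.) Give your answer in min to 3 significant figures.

342 min

n(K) = 41.0 / 39.10 = 1.049 mol
K⁺ + e⁻ → K, so n(e⁻) = 1.049 mol
Q = 1.049 × 96485 = 1.012×10^5 C
t = Q / I = 1.012×10^5 / 4.93 = 20530 s = 342 min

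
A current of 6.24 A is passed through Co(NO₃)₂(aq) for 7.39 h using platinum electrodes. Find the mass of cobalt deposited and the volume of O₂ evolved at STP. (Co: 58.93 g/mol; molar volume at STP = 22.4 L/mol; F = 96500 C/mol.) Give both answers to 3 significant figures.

50.7 g Co; 9.63 L O₂

Q = 6.24 × 26604 = 1.660×10^5 C; n(e⁻) = 1.660×10^5 / 96500 = 1.720 mol
Cathode: Co²⁺ + 2e⁻ → Co → n(Co) = 1.720/2 = 0.8600 mol → 50.7 g
Anode: 2H₂O → O₂ + 4H⁺ + 4e⁻ → n(O₂) = 1.720/4 = 0.4300 mol → 9.63 L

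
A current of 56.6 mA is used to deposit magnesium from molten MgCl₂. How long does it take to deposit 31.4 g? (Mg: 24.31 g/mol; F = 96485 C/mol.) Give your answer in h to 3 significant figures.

n(Mg) = 31.4 / 24.31 = 1.292 mol
Mg²⁺ + 2e⁻ → Mg, so n(e⁻) = 2 × 1.292 = 2.584 mol
Q = 2.584 × 96485 = 2.493×10^5 C
t = Q / I = 2.493×10^5 / 0.0566 = 4.405×10^6 s = 1220 h

1220 h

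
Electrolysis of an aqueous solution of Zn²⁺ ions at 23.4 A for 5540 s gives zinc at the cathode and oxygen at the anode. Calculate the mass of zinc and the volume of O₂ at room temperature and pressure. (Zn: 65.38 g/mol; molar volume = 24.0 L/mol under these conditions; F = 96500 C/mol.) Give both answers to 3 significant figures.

43.9 g Zn; 8.06 L O₂

Q = 23.4 × 5540 = 1.296×10^5 C; n(e⁻) = 1.296×10^5 / 96500 = 1.343 mol
Cathode: Zn²⁺ + 2e⁻ → Zn → n(Zn) = 1.343/2 = 0.6715 mol → 43.9 g
Anode: 2H₂O → O₂ + 4H⁺ + 4e⁻ → n(O₂) = 1.343/4 = 0.3358 mol → 8.06 L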